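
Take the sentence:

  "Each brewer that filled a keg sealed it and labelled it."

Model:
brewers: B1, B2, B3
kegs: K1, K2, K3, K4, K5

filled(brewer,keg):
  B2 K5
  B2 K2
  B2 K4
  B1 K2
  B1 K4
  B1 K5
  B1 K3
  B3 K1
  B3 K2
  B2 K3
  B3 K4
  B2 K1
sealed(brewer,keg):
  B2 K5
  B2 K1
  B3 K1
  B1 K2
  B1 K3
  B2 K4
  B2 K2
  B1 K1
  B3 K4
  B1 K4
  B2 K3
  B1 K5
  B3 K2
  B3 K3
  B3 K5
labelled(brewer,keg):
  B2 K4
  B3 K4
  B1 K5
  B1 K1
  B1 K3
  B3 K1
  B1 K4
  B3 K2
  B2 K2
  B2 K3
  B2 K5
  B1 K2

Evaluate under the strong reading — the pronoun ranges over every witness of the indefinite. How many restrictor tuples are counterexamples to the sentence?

1

"it" takes "a keg" as antecedent — a donkey pronoun bound across the clause boundary.
Strong reading: for every (b,k) with filled(b,k), sealed(b,k) ∧ labelled(b,k).
Restrictor pairs: (B1,K2) ✓  (B1,K3) ✓  (B1,K4) ✓  (B1,K5) ✓  (B2,K1) ✗  (B2,K2) ✓  (B2,K3) ✓  (B2,K4) ✓  (B2,K5) ✓  (B3,K1) ✓  (B3,K2) ✓  (B3,K4) ✓
Counterexamples (restrictor pairs failing the scope): 1.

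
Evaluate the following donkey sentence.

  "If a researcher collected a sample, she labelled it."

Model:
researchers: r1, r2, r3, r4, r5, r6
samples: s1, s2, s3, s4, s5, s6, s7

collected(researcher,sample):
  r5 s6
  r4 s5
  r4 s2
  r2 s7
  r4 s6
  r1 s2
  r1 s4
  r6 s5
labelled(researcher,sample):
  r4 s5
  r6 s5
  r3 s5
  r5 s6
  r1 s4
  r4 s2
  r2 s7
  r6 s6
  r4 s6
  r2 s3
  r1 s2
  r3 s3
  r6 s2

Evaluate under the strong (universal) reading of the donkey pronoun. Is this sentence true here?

"it" takes "a sample" as antecedent — a donkey pronoun bound across the clause boundary.
Strong reading: for every (r,s) with collected(r,s), labelled(r,s).
Restrictor pairs: (r1,s2) ✓  (r1,s4) ✓  (r2,s7) ✓  (r4,s2) ✓  (r4,s5) ✓  (r4,s6) ✓  (r5,s6) ✓  (r6,s5) ✓
Every restrictor pair satisfies the scope.

True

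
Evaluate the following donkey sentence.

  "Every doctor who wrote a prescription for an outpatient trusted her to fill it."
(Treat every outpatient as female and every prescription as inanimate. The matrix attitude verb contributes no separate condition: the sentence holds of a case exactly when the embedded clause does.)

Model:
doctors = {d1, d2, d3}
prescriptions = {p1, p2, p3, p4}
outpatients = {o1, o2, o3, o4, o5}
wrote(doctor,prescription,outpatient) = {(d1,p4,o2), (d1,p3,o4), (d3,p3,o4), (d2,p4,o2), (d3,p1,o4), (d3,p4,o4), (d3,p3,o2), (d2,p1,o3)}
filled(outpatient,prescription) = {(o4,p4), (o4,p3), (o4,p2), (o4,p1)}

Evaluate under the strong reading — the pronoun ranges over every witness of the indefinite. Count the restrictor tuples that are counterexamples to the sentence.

4

"her" takes "an outpatient" as antecedent and "it" takes "a prescription"; both are donkey pronouns co-varying with the restrictor.
Strong reading: for every (d,p,o) with wrote(d,p,o), filled(o,p).
Restrictor triples: (d1,p3,o4)→filled(o4,p3) ✓  (d1,p4,o2)→filled(o2,p4) ✗  (d2,p1,o3)→filled(o3,p1) ✗  (d2,p4,o2)→filled(o2,p4) ✗  (d3,p1,o4)→filled(o4,p1) ✓  (d3,p3,o2)→filled(o2,p3) ✗  (d3,p3,o4)→filled(o4,p3) ✓  (d3,p4,o4)→filled(o4,p4) ✓
Counterexamples (restrictor triples failing the scope): 4.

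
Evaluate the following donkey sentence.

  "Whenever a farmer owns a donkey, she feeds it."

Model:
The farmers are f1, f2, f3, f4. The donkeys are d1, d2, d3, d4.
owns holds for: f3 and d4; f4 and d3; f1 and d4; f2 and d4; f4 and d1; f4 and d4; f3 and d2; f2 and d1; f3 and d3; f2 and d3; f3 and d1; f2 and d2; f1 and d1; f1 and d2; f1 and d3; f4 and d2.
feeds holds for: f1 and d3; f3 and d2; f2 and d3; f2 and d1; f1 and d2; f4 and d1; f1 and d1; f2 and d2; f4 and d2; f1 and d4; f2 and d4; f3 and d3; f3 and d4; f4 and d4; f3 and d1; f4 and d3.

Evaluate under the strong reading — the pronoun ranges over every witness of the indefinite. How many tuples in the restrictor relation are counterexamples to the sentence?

0

"it" takes "a donkey" as antecedent — a donkey pronoun bound across the clause boundary.
Strong reading: for every (f,d) with owns(f,d), feeds(f,d).
Restrictor pairs: (f1,d1) ✓  (f1,d2) ✓  (f1,d3) ✓  (f1,d4) ✓  (f2,d1) ✓  (f2,d2) ✓  (f2,d3) ✓  (f2,d4) ✓  (f3,d1) ✓  (f3,d2) ✓  (f3,d3) ✓  (f3,d4) ✓  (f4,d1) ✓  (f4,d2) ✓  (f4,d3) ✓  (f4,d4) ✓
Counterexamples (restrictor pairs failing the scope): 0.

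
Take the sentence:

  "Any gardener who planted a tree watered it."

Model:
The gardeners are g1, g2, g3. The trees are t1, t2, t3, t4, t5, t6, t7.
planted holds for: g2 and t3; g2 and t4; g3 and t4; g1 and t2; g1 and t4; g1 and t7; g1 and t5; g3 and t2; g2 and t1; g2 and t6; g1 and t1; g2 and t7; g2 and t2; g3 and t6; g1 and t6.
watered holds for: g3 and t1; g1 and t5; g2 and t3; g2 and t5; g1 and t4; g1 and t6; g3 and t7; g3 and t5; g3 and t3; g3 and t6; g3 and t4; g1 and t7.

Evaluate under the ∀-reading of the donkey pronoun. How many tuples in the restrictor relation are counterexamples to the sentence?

"it" takes "a tree" as antecedent — a donkey pronoun bound across the clause boundary.
Strong reading: for every (g,t) with planted(g,t), watered(g,t).
Restrictor pairs: (g1,t1) ✗  (g1,t2) ✗  (g1,t4) ✓  (g1,t5) ✓  (g1,t6) ✓  (g1,t7) ✓  (g2,t1) ✗  (g2,t2) ✗  (g2,t3) ✓  (g2,t4) ✗  (g2,t6) ✗  (g2,t7) ✗  (g3,t2) ✗  (g3,t4) ✓  (g3,t6) ✓
Counterexamples (restrictor pairs failing the scope): 8.

8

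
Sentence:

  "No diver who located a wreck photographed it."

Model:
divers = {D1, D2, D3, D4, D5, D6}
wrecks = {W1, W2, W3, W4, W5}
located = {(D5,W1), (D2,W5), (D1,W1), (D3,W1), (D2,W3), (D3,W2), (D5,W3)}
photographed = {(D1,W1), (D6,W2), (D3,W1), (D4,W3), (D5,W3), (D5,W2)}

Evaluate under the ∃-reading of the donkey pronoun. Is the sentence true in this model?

"it" takes "a wreck" as antecedent — a donkey pronoun bound across the clause boundary.
Truth condition: for no (d,w) with located(d,w) does photographed(d,w) hold.
Restrictor pairs — does the scope hold? (D1,W1):holds  (D2,W3):fails  (D2,W5):fails  (D3,W1):holds  (D3,W2):fails  (D5,W1):fails  (D5,W3):holds
Scope holds for 3 pair(s), so the sentence is false.

False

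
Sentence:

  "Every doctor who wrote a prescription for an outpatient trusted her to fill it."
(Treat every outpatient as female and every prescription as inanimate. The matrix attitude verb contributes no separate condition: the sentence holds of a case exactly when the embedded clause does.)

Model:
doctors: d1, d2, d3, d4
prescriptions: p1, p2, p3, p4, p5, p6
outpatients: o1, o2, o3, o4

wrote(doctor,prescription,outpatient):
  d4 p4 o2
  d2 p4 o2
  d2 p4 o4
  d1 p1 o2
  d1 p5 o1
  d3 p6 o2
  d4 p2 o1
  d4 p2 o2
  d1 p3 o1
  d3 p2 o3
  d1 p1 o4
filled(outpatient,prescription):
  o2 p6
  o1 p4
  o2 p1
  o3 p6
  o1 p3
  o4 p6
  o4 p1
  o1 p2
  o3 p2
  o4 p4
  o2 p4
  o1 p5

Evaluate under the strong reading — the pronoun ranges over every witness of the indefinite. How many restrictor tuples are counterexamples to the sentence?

"her" takes "an outpatient" as antecedent and "it" takes "a prescription"; both are donkey pronouns co-varying with the restrictor.
Strong reading: for every (d,p,o) with wrote(d,p,o), filled(o,p).
Restrictor triples: (d1,p1,o2)→filled(o2,p1) ✓  (d1,p1,o4)→filled(o4,p1) ✓  (d1,p3,o1)→filled(o1,p3) ✓  (d1,p5,o1)→filled(o1,p5) ✓  (d2,p4,o2)→filled(o2,p4) ✓  (d2,p4,o4)→filled(o4,p4) ✓  (d3,p2,o3)→filled(o3,p2) ✓  (d3,p6,o2)→filled(o2,p6) ✓  (d4,p2,o1)→filled(o1,p2) ✓  (d4,p2,o2)→filled(o2,p2) ✗  (d4,p4,o2)→filled(o2,p4) ✓
Counterexamples (restrictor triples failing the scope): 1.

1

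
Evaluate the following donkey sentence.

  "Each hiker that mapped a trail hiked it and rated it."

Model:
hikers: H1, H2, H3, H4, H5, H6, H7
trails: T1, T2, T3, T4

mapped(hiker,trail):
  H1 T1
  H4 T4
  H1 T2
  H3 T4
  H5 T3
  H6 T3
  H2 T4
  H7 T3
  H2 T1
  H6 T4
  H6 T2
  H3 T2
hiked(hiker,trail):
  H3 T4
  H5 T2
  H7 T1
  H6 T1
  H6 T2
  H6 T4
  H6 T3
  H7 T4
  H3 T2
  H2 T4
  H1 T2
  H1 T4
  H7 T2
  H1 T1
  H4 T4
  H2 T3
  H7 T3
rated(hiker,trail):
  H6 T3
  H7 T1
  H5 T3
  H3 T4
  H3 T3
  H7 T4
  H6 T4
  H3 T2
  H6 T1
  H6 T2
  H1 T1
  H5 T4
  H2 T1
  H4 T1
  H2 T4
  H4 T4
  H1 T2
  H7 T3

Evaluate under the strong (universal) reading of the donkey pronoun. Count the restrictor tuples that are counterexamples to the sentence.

2

"it" takes "a trail" as antecedent — a donkey pronoun bound across the clause boundary.
Strong reading: for every (h,t) with mapped(h,t), hiked(h,t) ∧ rated(h,t).
Restrictor pairs: (H1,T1) ✓  (H1,T2) ✓  (H2,T1) ✗  (H2,T4) ✓  (H3,T2) ✓  (H3,T4) ✓  (H4,T4) ✓  (H5,T3) ✗  (H6,T2) ✓  (H6,T3) ✓  (H6,T4) ✓  (H7,T3) ✓
Counterexamples (restrictor pairs failing the scope): 2.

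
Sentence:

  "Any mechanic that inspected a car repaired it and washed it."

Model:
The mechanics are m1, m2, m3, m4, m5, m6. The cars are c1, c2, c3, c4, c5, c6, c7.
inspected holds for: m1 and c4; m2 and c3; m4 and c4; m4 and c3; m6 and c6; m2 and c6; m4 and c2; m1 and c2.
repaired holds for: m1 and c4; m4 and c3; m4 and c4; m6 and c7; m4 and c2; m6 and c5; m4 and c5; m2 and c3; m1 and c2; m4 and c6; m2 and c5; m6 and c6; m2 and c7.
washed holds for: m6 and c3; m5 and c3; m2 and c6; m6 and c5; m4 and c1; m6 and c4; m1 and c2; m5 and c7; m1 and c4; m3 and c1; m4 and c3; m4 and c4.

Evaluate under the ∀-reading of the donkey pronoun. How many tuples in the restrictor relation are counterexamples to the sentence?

4

"it" takes "a car" as antecedent — a donkey pronoun bound across the clause boundary.
Strong reading: for every (m,c) with inspected(m,c), repaired(m,c) ∧ washed(m,c).
Restrictor pairs: (m1,c2) ✓  (m1,c4) ✓  (m2,c3) ✗  (m2,c6) ✗  (m4,c2) ✗  (m4,c3) ✓  (m4,c4) ✓  (m6,c6) ✗
Counterexamples (restrictor pairs failing the scope): 4.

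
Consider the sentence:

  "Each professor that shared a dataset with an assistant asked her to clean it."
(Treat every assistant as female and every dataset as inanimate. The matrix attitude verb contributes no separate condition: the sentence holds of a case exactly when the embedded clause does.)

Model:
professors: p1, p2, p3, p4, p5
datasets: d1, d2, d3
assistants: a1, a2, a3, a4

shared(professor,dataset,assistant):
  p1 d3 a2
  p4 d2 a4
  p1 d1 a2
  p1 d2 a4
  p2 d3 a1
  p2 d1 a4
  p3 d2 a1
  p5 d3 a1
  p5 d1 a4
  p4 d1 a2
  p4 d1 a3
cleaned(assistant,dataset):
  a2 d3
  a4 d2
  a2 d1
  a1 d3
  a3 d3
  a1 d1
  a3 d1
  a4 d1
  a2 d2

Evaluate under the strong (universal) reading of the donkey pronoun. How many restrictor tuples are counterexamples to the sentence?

"her" takes "an assistant" as antecedent and "it" takes "a dataset"; both are donkey pronouns co-varying with the restrictor.
Strong reading: for every (p,d,a) with shared(p,d,a), cleaned(a,d).
Restrictor triples: (p1,d1,a2)→cleaned(a2,d1) ✓  (p1,d2,a4)→cleaned(a4,d2) ✓  (p1,d3,a2)→cleaned(a2,d3) ✓  (p2,d1,a4)→cleaned(a4,d1) ✓  (p2,d3,a1)→cleaned(a1,d3) ✓  (p3,d2,a1)→cleaned(a1,d2) ✗  (p4,d1,a2)→cleaned(a2,d1) ✓  (p4,d1,a3)→cleaned(a3,d1) ✓  (p4,d2,a4)→cleaned(a4,d2) ✓  (p5,d1,a4)→cleaned(a4,d1) ✓  (p5,d3,a1)→cleaned(a1,d3) ✓
Counterexamples (restrictor triples failing the scope): 1.

1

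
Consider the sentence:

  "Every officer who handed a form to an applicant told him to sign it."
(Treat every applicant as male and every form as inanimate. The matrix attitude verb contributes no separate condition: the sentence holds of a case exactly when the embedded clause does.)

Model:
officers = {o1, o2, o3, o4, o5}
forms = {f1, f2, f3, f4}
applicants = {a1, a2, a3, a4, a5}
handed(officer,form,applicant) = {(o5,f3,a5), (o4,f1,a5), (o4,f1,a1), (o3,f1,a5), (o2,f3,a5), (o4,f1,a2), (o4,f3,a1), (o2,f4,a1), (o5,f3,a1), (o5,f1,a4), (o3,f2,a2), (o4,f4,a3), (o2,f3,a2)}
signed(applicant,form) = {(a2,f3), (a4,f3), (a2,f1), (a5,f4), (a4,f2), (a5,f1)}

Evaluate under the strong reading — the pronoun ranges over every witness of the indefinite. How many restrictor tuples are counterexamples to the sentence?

"him" takes "an applicant" as antecedent and "it" takes "a form"; both are donkey pronouns co-varying with the restrictor.
Strong reading: for every (o,f,a) with handed(o,f,a), signed(a,f).
Restrictor triples: (o2,f3,a2)→signed(a2,f3) ✓  (o2,f3,a5)→signed(a5,f3) ✗  (o2,f4,a1)→signed(a1,f4) ✗  (o3,f1,a5)→signed(a5,f1) ✓  (o3,f2,a2)→signed(a2,f2) ✗  (o4,f1,a1)→signed(a1,f1) ✗  (o4,f1,a2)→signed(a2,f1) ✓  (o4,f1,a5)→signed(a5,f1) ✓  (o4,f3,a1)→signed(a1,f3) ✗  (o4,f4,a3)→signed(a3,f4) ✗  (o5,f1,a4)→signed(a4,f1) ✗  (o5,f3,a1)→signed(a1,f3) ✗  (o5,f3,a5)→signed(a5,f3) ✗
Counterexamples (restrictor triples failing the scope): 9.

9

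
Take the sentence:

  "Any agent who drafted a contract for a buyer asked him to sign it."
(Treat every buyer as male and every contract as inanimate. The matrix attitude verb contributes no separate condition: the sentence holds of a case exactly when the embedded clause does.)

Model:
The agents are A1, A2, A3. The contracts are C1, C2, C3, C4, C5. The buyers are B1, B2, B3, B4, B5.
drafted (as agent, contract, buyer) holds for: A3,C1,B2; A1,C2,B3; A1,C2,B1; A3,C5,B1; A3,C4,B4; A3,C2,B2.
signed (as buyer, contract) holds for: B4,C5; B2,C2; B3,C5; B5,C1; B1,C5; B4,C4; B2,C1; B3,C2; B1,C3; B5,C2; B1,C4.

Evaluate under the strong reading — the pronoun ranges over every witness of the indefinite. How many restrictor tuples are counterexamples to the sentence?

1

"him" takes "a buyer" as antecedent and "it" takes "a contract"; both are donkey pronouns co-varying with the restrictor.
Strong reading: for every (a,c,b) with drafted(a,c,b), signed(b,c).
Restrictor triples: (A1,C2,B1)→signed(B1,C2) ✗  (A1,C2,B3)→signed(B3,C2) ✓  (A3,C1,B2)→signed(B2,C1) ✓  (A3,C2,B2)→signed(B2,C2) ✓  (A3,C4,B4)→signed(B4,C4) ✓  (A3,C5,B1)→signed(B1,C5) ✓
Counterexamples (restrictor triples failing the scope): 1.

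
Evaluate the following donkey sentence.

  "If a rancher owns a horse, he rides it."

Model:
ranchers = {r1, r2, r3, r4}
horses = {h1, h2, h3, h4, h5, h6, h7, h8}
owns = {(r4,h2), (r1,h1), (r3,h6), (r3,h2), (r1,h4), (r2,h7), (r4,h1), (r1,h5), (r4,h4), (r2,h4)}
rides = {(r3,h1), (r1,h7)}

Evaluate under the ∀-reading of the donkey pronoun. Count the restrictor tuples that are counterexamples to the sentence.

"it" takes "a horse" as antecedent — a donkey pronoun bound across the clause boundary.
Strong reading: for every (r,h) with owns(r,h), rides(r,h).
Restrictor pairs: (r1,h1) ✗  (r1,h4) ✗  (r1,h5) ✗  (r2,h4) ✗  (r2,h7) ✗  (r3,h2) ✗  (r3,h6) ✗  (r4,h1) ✗  (r4,h2) ✗  (r4,h4) ✗
Counterexamples (restrictor pairs failing the scope): 10.

10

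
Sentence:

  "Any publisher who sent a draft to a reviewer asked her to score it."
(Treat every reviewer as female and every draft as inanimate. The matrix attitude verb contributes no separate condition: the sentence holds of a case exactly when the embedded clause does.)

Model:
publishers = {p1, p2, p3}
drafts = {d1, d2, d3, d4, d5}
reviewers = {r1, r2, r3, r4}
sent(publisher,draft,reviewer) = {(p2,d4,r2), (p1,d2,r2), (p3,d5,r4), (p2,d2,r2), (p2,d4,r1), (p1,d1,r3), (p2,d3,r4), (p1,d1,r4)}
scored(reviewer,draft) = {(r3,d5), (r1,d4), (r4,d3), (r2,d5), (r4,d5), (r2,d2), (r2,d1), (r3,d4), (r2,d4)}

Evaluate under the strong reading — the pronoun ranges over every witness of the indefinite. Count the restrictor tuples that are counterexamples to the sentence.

"her" takes "a reviewer" as antecedent and "it" takes "a draft"; both are donkey pronouns co-varying with the restrictor.
Strong reading: for every (p,d,r) with sent(p,d,r), scored(r,d).
Restrictor triples: (p1,d1,r3)→scored(r3,d1) ✗  (p1,d1,r4)→scored(r4,d1) ✗  (p1,d2,r2)→scored(r2,d2) ✓  (p2,d2,r2)→scored(r2,d2) ✓  (p2,d3,r4)→scored(r4,d3) ✓  (p2,d4,r1)→scored(r1,d4) ✓  (p2,d4,r2)→scored(r2,d4) ✓  (p3,d5,r4)→scored(r4,d5) ✓
Counterexamples (restrictor triples failing the scope): 2.

2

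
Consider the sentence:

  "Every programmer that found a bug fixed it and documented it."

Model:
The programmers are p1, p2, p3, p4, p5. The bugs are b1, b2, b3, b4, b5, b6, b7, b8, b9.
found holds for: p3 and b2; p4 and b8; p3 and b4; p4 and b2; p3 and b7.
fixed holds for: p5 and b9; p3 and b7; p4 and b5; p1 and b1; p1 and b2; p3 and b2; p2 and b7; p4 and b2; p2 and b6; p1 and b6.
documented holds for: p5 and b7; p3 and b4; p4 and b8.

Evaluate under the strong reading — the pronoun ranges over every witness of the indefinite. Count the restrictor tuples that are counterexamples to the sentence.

"it" takes "a bug" as antecedent — a donkey pronoun bound across the clause boundary.
Strong reading: for every (p,b) with found(p,b), fixed(p,b) ∧ documented(p,b).
Restrictor pairs: (p3,b2) ✗  (p3,b4) ✗  (p3,b7) ✗  (p4,b2) ✗  (p4,b8) ✗
Counterexamples (restrictor pairs failing the scope): 5.

5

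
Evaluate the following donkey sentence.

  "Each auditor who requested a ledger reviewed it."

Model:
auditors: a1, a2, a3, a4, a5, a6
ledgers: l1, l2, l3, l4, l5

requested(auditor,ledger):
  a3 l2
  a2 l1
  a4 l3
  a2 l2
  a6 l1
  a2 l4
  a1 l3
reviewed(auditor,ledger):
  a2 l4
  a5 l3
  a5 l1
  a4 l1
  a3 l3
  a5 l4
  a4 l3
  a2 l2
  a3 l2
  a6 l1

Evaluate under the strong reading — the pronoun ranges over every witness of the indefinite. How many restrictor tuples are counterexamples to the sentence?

"it" takes "a ledger" as antecedent — a donkey pronoun bound across the clause boundary.
Strong reading: for every (a,l) with requested(a,l), reviewed(a,l).
Restrictor pairs: (a1,l3) ✗  (a2,l1) ✗  (a2,l2) ✓  (a2,l4) ✓  (a3,l2) ✓  (a4,l3) ✓  (a6,l1) ✓
Counterexamples (restrictor pairs failing the scope): 2.

2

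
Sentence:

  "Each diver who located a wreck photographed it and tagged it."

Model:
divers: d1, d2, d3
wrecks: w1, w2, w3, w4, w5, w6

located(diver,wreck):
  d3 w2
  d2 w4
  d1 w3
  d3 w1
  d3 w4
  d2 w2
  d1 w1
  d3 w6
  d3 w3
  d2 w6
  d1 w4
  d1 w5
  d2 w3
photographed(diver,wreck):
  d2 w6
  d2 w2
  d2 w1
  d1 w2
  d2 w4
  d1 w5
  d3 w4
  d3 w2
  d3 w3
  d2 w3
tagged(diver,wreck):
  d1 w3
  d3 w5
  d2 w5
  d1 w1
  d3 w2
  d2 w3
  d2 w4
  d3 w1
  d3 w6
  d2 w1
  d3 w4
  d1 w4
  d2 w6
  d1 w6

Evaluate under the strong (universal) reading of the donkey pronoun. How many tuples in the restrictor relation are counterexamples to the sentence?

8

"it" takes "a wreck" as antecedent — a donkey pronoun bound across the clause boundary.
Strong reading: for every (d,w) with located(d,w), photographed(d,w) ∧ tagged(d,w).
Restrictor pairs: (d1,w1) ✗  (d1,w3) ✗  (d1,w4) ✗  (d1,w5) ✗  (d2,w2) ✗  (d2,w3) ✓  (d2,w4) ✓  (d2,w6) ✓  (d3,w1) ✗  (d3,w2) ✓  (d3,w3) ✗  (d3,w4) ✓  (d3,w6) ✗
Counterexamples (restrictor pairs failing the scope): 8.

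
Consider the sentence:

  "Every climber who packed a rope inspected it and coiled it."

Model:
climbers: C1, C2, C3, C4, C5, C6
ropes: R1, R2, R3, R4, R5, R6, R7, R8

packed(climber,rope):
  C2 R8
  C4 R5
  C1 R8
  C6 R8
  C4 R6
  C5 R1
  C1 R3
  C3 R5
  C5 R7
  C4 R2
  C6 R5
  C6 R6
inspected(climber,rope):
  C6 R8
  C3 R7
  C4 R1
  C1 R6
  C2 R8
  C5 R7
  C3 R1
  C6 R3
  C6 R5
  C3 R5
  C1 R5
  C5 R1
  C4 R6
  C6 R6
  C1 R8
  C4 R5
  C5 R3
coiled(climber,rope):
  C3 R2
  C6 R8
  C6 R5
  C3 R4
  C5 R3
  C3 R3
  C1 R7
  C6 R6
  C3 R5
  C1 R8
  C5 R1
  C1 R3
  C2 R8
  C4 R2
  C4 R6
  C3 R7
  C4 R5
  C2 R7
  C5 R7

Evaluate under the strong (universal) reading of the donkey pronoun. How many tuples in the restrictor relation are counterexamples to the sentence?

2

"it" takes "a rope" as antecedent — a donkey pronoun bound across the clause boundary.
Strong reading: for every (c,r) with packed(c,r), inspected(c,r) ∧ coiled(c,r).
Restrictor pairs: (C1,R3) ✗  (C1,R8) ✓  (C2,R8) ✓  (C3,R5) ✓  (C4,R2) ✗  (C4,R5) ✓  (C4,R6) ✓  (C5,R1) ✓  (C5,R7) ✓  (C6,R5) ✓  (C6,R6) ✓  (C6,R8) ✓
Counterexamples (restrictor pairs failing the scope): 2.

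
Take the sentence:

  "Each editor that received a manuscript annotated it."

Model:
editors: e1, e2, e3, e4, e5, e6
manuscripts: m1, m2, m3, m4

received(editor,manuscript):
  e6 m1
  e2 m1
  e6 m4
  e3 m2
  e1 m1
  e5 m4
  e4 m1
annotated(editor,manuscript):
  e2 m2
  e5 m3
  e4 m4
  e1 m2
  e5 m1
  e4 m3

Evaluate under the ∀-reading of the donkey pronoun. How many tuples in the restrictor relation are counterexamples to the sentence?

"it" takes "a manuscript" as antecedent — a donkey pronoun bound across the clause boundary.
Strong reading: for every (e,m) with received(e,m), annotated(e,m).
Restrictor pairs: (e1,m1) ✗  (e2,m1) ✗  (e3,m2) ✗  (e4,m1) ✗  (e5,m4) ✗  (e6,m1) ✗  (e6,m4) ✗
Counterexamples (restrictor pairs failing the scope): 7.

7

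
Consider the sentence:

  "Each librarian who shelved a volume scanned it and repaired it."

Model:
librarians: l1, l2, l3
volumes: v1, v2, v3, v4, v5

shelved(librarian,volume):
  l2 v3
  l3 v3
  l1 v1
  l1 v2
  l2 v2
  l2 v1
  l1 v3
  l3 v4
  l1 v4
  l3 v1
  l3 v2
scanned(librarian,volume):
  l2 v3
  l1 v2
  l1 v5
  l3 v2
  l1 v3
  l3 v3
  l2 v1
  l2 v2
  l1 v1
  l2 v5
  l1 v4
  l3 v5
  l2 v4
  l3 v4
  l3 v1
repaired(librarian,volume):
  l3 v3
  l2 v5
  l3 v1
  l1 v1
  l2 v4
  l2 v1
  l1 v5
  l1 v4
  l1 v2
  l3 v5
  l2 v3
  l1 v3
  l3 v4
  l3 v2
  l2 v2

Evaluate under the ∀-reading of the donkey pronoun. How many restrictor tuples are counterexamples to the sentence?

0

"it" takes "a volume" as antecedent — a donkey pronoun bound across the clause boundary.
Strong reading: for every (l,v) with shelved(l,v), scanned(l,v) ∧ repaired(l,v).
Restrictor pairs: (l1,v1) ✓  (l1,v2) ✓  (l1,v3) ✓  (l1,v4) ✓  (l2,v1) ✓  (l2,v2) ✓  (l2,v3) ✓  (l3,v1) ✓  (l3,v2) ✓  (l3,v3) ✓  (l3,v4) ✓
Counterexamples (restrictor pairs failing the scope): 0.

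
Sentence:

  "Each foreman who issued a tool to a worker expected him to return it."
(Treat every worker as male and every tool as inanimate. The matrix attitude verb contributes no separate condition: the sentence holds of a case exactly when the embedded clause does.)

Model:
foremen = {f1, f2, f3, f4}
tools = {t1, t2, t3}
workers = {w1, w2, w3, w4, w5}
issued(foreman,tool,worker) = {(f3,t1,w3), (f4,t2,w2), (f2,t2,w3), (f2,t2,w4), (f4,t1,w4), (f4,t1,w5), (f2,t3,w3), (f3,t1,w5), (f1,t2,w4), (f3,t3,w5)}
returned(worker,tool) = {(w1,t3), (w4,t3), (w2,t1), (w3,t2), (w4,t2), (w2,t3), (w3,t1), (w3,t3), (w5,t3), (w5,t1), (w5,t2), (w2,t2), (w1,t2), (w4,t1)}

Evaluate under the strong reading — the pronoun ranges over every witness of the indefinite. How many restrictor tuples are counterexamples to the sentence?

0

"him" takes "a worker" as antecedent and "it" takes "a tool"; both are donkey pronouns co-varying with the restrictor.
Strong reading: for every (f,t,w) with issued(f,t,w), returned(w,t).
Restrictor triples: (f1,t2,w4)→returned(w4,t2) ✓  (f2,t2,w3)→returned(w3,t2) ✓  (f2,t2,w4)→returned(w4,t2) ✓  (f2,t3,w3)→returned(w3,t3) ✓  (f3,t1,w3)→returned(w3,t1) ✓  (f3,t1,w5)→returned(w5,t1) ✓  (f3,t3,w5)→returned(w5,t3) ✓  (f4,t1,w4)→returned(w4,t1) ✓  (f4,t1,w5)→returned(w5,t1) ✓  (f4,t2,w2)→returned(w2,t2) ✓
Counterexamples (restrictor triples failing the scope): 0.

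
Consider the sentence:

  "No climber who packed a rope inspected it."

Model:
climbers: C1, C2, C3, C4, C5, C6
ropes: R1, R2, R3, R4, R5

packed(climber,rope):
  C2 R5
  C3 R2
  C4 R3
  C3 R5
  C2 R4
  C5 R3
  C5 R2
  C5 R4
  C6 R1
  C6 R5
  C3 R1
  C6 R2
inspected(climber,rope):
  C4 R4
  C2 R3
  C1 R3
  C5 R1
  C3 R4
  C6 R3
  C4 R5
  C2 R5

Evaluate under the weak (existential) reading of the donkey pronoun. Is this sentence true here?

False

"it" takes "a rope" as antecedent — a donkey pronoun bound across the clause boundary.
Truth condition: for no (c,r) with packed(c,r) does inspected(c,r) hold.
Restrictor pairs — does the scope hold? (C2,R4):fails  (C2,R5):holds  (C3,R1):fails  (C3,R2):fails  (C3,R5):fails  (C4,R3):fails  (C5,R2):fails  (C5,R3):fails  (C5,R4):fails  (C6,R1):fails  (C6,R2):fails  (C6,R5):fails
Scope holds for 1 pair(s), so the sentence is false.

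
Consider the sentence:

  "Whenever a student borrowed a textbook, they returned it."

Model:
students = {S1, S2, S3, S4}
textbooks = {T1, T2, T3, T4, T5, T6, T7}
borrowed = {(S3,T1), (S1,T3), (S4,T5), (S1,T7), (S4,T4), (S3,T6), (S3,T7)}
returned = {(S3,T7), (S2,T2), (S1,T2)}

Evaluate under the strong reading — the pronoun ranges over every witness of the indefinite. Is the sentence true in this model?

"it" takes "a textbook" as antecedent — a donkey pronoun bound across the clause boundary.
Strong reading: for every (s,t) with borrowed(s,t), returned(s,t).
Restrictor pairs: (S1,T3) ✗  (S1,T7) ✗  (S3,T1) ✗  (S3,T6) ✗  (S3,T7) ✓  (S4,T4) ✗  (S4,T5) ✗
Counterexample: (S1,T3) is in borrowed but fails the scope.

False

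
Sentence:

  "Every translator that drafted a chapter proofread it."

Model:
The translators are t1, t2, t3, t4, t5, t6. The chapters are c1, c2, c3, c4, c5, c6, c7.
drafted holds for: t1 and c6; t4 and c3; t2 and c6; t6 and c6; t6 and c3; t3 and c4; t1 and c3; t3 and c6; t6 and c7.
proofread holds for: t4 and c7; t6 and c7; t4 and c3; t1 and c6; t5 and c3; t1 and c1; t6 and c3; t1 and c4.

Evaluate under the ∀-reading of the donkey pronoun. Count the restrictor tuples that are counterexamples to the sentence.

"it" takes "a chapter" as antecedent — a donkey pronoun bound across the clause boundary.
Strong reading: for every (t,c) with drafted(t,c), proofread(t,c).
Restrictor pairs: (t1,c3) ✗  (t1,c6) ✓  (t2,c6) ✗  (t3,c4) ✗  (t3,c6) ✗  (t4,c3) ✓  (t6,c3) ✓  (t6,c6) ✗  (t6,c7) ✓
Counterexamples (restrictor pairs failing the scope): 5.

5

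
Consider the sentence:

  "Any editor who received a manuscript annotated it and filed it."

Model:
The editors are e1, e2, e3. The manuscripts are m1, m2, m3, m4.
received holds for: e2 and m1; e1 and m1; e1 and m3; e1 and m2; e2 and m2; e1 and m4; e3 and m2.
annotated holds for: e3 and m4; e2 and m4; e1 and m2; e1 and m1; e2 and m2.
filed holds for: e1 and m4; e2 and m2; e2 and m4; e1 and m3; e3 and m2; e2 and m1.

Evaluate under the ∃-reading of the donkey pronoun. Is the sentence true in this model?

"it" takes "a manuscript" as antecedent — a donkey pronoun bound across the clause boundary.
Weak reading: every editor e with some received-manuscript has at least one received-manuscript m such that annotated(e,m) ∧ filed(e,m).
Per editor: e1:✗  e2:✓  e3:✗
e1 has no witness among its received-manuscripts.

False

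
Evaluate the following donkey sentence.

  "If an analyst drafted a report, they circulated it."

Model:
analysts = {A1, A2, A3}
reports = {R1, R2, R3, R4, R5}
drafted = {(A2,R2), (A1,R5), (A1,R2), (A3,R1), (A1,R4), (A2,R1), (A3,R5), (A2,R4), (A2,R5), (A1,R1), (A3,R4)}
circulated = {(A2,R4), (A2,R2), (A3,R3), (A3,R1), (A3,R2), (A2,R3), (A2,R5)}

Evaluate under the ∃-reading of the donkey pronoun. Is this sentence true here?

"it" takes "a report" as antecedent — a donkey pronoun bound across the clause boundary.
Weak reading: every analyst a with some drafted-report has at least one drafted-report r such that circulated(a,r).
Per analyst: A1:✗  A2:✓  A3:✓
A1 has no witness among its drafted-reports.

False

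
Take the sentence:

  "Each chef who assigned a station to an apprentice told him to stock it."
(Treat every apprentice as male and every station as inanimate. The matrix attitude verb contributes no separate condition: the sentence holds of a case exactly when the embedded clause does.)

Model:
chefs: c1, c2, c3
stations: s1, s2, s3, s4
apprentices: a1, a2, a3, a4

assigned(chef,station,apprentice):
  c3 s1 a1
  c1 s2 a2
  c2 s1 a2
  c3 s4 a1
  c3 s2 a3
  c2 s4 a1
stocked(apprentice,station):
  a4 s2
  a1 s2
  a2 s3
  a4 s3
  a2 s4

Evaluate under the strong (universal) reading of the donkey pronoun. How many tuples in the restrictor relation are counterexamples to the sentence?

"him" takes "an apprentice" as antecedent and "it" takes "a station"; both are donkey pronouns co-varying with the restrictor.
Strong reading: for every (c,s,a) with assigned(c,s,a), stocked(a,s).
Restrictor triples: (c1,s2,a2)→stocked(a2,s2) ✗  (c2,s1,a2)→stocked(a2,s1) ✗  (c2,s4,a1)→stocked(a1,s4) ✗  (c3,s1,a1)→stocked(a1,s1) ✗  (c3,s2,a3)→stocked(a3,s2) ✗  (c3,s4,a1)→stocked(a1,s4) ✗
Counterexamples (restrictor triples failing the scope): 6.

6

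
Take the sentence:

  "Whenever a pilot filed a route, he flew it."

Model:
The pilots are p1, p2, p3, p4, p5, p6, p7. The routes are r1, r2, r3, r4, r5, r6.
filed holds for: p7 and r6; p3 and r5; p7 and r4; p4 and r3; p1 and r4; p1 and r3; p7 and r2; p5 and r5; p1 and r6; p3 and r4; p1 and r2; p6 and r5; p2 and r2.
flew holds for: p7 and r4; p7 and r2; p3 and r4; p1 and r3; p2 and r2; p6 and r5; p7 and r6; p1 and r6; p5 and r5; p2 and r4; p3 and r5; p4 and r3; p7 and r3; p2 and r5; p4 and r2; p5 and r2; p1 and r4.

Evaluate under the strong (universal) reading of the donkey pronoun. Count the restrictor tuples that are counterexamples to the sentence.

"it" takes "a route" as antecedent — a donkey pronoun bound across the clause boundary.
Strong reading: for every (p,r) with filed(p,r), flew(p,r).
Restrictor pairs: (p1,r2) ✗  (p1,r3) ✓  (p1,r4) ✓  (p1,r6) ✓  (p2,r2) ✓  (p3,r4) ✓  (p3,r5) ✓  (p4,r3) ✓  (p5,r5) ✓  (p6,r5) ✓  (p7,r2) ✓  (p7,r4) ✓  (p7,r6) ✓
Counterexamples (restrictor pairs failing the scope): 1.

1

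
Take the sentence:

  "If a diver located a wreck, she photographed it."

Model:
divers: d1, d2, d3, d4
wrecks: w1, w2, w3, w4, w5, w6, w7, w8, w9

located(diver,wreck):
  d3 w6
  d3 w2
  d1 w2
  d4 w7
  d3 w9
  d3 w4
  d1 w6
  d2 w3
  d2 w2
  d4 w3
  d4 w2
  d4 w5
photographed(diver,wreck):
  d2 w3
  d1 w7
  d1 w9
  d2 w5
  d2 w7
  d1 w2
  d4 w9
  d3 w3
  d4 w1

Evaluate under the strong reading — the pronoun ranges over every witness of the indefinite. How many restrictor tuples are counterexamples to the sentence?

10

"it" takes "a wreck" as antecedent — a donkey pronoun bound across the clause boundary.
Strong reading: for every (d,w) with located(d,w), photographed(d,w).
Restrictor pairs: (d1,w2) ✓  (d1,w6) ✗  (d2,w2) ✗  (d2,w3) ✓  (d3,w2) ✗  (d3,w4) ✗  (d3,w6) ✗  (d3,w9) ✗  (d4,w2) ✗  (d4,w3) ✗  (d4,w5) ✗  (d4,w7) ✗
Counterexamples (restrictor pairs failing the scope): 10.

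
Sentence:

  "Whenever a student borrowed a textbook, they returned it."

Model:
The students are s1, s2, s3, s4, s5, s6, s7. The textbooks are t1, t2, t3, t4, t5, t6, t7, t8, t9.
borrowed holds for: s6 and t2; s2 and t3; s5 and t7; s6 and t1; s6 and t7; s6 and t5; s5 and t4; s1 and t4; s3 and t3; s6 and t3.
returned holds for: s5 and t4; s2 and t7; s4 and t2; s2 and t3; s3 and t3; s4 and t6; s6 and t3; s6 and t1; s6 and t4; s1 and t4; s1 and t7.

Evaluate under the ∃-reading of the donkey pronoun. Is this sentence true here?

True

"it" takes "a textbook" as antecedent — a donkey pronoun bound across the clause boundary.
Weak reading: every student s with some borrowed-textbook has at least one borrowed-textbook t such that returned(s,t).
Per student: s1:✓  s2:✓  s3:✓  s5:✓  s6:✓
Every student in the restrictor has a witness.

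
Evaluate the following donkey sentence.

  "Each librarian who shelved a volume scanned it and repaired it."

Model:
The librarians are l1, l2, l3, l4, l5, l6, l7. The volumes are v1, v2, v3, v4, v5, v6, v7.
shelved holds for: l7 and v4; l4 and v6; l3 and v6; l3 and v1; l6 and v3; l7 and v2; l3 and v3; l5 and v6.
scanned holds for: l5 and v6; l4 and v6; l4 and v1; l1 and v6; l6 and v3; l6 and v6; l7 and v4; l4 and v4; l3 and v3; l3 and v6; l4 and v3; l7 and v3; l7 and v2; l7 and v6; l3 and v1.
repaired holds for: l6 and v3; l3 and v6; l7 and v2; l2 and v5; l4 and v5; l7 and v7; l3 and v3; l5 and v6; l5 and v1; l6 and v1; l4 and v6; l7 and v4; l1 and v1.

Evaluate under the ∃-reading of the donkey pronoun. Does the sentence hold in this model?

True

"it" takes "a volume" as antecedent — a donkey pronoun bound across the clause boundary.
Weak reading: every librarian l with some shelved-volume has at least one shelved-volume v such that scanned(l,v) ∧ repaired(l,v).
Per librarian: l3:✓  l4:✓  l5:✓  l6:✓  l7:✓
Every librarian in the restrictor has a witness.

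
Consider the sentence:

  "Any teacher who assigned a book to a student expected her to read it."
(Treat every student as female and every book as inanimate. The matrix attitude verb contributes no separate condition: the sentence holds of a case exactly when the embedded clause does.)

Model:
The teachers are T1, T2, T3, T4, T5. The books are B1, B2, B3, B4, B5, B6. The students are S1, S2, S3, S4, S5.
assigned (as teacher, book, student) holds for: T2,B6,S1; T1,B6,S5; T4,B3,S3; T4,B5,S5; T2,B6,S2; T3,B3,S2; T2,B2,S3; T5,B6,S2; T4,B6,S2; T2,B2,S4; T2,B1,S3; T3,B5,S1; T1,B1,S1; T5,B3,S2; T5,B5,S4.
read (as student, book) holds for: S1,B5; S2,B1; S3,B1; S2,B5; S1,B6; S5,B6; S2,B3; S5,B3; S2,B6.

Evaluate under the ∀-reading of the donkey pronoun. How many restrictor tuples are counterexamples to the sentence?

"her" takes "a student" as antecedent and "it" takes "a book"; both are donkey pronouns co-varying with the restrictor.
Strong reading: for every (t,b,s) with assigned(t,b,s), read(s,b).
Restrictor triples: (T1,B1,S1)→read(S1,B1) ✗  (T1,B6,S5)→read(S5,B6) ✓  (T2,B1,S3)→read(S3,B1) ✓  (T2,B2,S3)→read(S3,B2) ✗  (T2,B2,S4)→read(S4,B2) ✗  (T2,B6,S1)→read(S1,B6) ✓  (T2,B6,S2)→read(S2,B6) ✓  (T3,B3,S2)→read(S2,B3) ✓  (T3,B5,S1)→read(S1,B5) ✓  (T4,B3,S3)→read(S3,B3) ✗  (T4,B5,S5)→read(S5,B5) ✗  (T4,B6,S2)→read(S2,B6) ✓  (T5,B3,S2)→read(S2,B3) ✓  (T5,B5,S4)→read(S4,B5) ✗  (T5,B6,S2)→read(S2,B6) ✓
Counterexamples (restrictor triples failing the scope): 6.

6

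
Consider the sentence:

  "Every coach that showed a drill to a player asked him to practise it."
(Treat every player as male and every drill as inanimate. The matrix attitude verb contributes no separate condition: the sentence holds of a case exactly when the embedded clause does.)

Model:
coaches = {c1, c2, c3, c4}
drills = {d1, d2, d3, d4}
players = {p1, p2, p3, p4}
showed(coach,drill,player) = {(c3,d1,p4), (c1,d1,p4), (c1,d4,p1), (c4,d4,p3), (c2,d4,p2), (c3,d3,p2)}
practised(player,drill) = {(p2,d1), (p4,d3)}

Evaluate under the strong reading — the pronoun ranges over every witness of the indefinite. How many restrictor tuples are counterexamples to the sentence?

6

"him" takes "a player" as antecedent and "it" takes "a drill"; both are donkey pronouns co-varying with the restrictor.
Strong reading: for every (c,d,p) with showed(c,d,p), practised(p,d).
Restrictor triples: (c1,d1,p4)→practised(p4,d1) ✗  (c1,d4,p1)→practised(p1,d4) ✗  (c2,d4,p2)→practised(p2,d4) ✗  (c3,d1,p4)→practised(p4,d1) ✗  (c3,d3,p2)→practised(p2,d3) ✗  (c4,d4,p3)→practised(p3,d4) ✗
Counterexamples (restrictor triples failing the scope): 6.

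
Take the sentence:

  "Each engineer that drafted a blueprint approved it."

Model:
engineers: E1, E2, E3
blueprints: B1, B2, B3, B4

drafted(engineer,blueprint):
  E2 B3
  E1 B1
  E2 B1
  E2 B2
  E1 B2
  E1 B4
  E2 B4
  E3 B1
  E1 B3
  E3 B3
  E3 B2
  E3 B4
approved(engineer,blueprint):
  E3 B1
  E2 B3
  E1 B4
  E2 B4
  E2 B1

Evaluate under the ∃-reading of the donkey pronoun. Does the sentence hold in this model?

"it" takes "a blueprint" as antecedent — a donkey pronoun bound across the clause boundary.
Weak reading: every engineer e with some drafted-blueprint has at least one drafted-blueprint b such that approved(e,b).
Per engineer: E1:✓  E2:✓  E3:✓
Every engineer in the restrictor has a witness.

True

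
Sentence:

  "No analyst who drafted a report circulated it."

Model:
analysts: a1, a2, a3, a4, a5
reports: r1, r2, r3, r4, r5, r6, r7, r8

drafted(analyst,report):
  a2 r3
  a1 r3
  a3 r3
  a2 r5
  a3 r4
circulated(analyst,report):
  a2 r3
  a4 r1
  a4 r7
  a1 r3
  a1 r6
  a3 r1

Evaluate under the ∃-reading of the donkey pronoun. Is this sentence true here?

"it" takes "a report" as antecedent — a donkey pronoun bound across the clause boundary.
Truth condition: for no (a,r) with drafted(a,r) does circulated(a,r) hold.
Restrictor pairs — does the scope hold? (a1,r3):holds  (a2,r3):holds  (a2,r5):fails  (a3,r3):fails  (a3,r4):fails
Scope holds for 2 pair(s), so the sentence is false.

False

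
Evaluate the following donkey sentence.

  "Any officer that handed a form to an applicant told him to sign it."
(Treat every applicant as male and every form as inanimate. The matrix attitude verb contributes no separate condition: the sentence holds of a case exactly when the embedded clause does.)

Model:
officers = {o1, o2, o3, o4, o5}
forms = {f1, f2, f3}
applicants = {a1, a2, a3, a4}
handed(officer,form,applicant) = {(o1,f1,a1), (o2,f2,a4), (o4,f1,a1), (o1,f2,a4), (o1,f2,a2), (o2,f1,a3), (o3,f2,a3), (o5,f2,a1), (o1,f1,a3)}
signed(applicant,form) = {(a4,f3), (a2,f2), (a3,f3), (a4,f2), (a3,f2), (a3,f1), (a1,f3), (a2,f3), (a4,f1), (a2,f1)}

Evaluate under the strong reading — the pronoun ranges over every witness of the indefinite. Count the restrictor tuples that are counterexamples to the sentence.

"him" takes "an applicant" as antecedent and "it" takes "a form"; both are donkey pronouns co-varying with the restrictor.
Strong reading: for every (o,f,a) with handed(o,f,a), signed(a,f).
Restrictor triples: (o1,f1,a1)→signed(a1,f1) ✗  (o1,f1,a3)→signed(a3,f1) ✓  (o1,f2,a2)→signed(a2,f2) ✓  (o1,f2,a4)→signed(a4,f2) ✓  (o2,f1,a3)→signed(a3,f1) ✓  (o2,f2,a4)→signed(a4,f2) ✓  (o3,f2,a3)→signed(a3,f2) ✓  (o4,f1,a1)→signed(a1,f1) ✗  (o5,f2,a1)→signed(a1,f2) ✗
Counterexamples (restrictor triples failing the scope): 3.

3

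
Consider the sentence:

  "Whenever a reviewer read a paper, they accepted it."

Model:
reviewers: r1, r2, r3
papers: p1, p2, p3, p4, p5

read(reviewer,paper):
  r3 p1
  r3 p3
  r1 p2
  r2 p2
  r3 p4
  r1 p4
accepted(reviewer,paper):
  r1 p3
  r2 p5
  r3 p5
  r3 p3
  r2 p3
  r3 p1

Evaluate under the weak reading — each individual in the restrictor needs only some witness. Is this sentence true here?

"it" takes "a paper" as antecedent — a donkey pronoun bound across the clause boundary.
Weak reading: every reviewer r with some read-paper has at least one read-paper p such that accepted(r,p).
Per reviewer: r1:✗  r2:✗  r3:✓
r1 has no witness among its read-papers.

False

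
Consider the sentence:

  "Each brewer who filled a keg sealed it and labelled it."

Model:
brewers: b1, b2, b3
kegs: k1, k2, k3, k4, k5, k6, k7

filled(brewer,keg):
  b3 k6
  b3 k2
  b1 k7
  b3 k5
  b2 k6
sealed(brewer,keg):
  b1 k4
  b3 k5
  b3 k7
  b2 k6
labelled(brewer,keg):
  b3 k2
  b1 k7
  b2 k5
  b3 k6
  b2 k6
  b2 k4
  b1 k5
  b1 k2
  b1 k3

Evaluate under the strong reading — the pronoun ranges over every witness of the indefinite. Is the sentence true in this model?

False

"it" takes "a keg" as antecedent — a donkey pronoun bound across the clause boundary.
Strong reading: for every (b,k) with filled(b,k), sealed(b,k) ∧ labelled(b,k).
Restrictor pairs: (b1,k7) ✗  (b2,k6) ✓  (b3,k2) ✗  (b3,k5) ✗  (b3,k6) ✗
Counterexample: (b1,k7) is in filled but fails the scope.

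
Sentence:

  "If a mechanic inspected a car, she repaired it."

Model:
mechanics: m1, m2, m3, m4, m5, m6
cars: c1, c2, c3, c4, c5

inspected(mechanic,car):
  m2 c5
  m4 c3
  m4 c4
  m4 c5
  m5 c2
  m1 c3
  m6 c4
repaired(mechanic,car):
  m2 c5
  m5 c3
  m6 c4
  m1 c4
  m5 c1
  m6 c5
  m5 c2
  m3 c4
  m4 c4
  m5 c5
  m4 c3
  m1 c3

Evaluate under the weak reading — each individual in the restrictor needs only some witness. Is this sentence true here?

"it" takes "a car" as antecedent — a donkey pronoun bound across the clause boundary.
Weak reading: every mechanic m with some inspected-car has at least one inspected-car c such that repaired(m,c).
Per mechanic: m1:✓  m2:✓  m4:✓  m5:✓  m6:✓
Every mechanic in the restrictor has a witness.

True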